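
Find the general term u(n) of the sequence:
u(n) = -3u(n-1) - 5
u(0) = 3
First-order linear non-homogeneous.
Homogeneous solution: u_h(n) = A·(-3)^n.
Try constant particular solution u_p = K: K = -3K - 5 ⇒ K = - \frac{5}{4}.
General: u(n) = A·(-3)^n - \frac{5}{4}.
Apply u(0) = 3: A - \frac{5}{4} = 3 ⇒ A = \frac{17}{4}.
So u(n) = \frac{17 \left(-3\right)^{n}}{4} - \frac{5}{4}.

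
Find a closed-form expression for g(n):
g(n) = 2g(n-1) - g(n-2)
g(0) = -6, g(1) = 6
Characteristic equation: x² - 2x + 1 = 0, which is (x - (1))².
Repeated root r = 1.
General solution: g(n) = (A + Bn)·(1)^n.
From g(0) = -6: A = -6.
From g(1) = 6: (A + B)·(1) = 6 ⇒ B = 12.
So g(n) = \left(12 n - 6\right) \cdot (1)^n.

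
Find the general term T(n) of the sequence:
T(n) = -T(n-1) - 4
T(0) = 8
First-order linear non-homogeneous.
Homogeneous solution: T_h(n) = A·(-1)^n.
Try constant particular solution T_p = K: K = -K - 4 ⇒ K = -2.
General: T(n) = A·(-1)^n - 2.
Apply T(0) = 8: A - 2 = 8 ⇒ A = 10.
So T(n) = 10 \left(-1\right)^{n} - 2.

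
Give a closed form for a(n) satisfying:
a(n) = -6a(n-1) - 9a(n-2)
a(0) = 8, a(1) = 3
Characteristic equation: x² + 6x + 9 = 0, which is (x - (-3))².
Repeated root r = -3.
General solution: a(n) = (A + Bn)·(-3)^n.
From a(0) = 8: A = 8.
From a(1) = 3: (A + B)·(-3) = 3 ⇒ B = -9.
So a(n) = \left(8 - 9 n\right) \cdot (-3)^n.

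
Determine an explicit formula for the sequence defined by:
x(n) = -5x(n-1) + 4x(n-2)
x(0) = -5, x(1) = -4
Characteristic equation: x² + 5x - 4 = 0.
Discriminant Δ = (-5)² + 4·(4) = 41.
Roots r₁,₂ = (-5 ± √41)/2, so r₁ = - \frac{5}{2} + \frac{\sqrt{41}}{2}, r₂ = - \frac{\sqrt{41}}{2} - \frac{5}{2}.
General solution: x(n) = A·r₁^n + B·r₂^n.
From the initial conditions, A + B = -5 and r₁A + r₂B = -4.
Since r₁ - r₂ = √41: A = (-4 - (-5)r₂)/√41 = - \frac{33 \sqrt{41}}{82} - \frac{5}{2}, and B = -5 - A = - \frac{5}{2} + \frac{33 \sqrt{41}}{82}.
So x(n) = \left(- \frac{33 \sqrt{41}}{82} - \frac{5}{2}\right)\left(- \frac{5}{2} + \frac{\sqrt{41}}{2}\right)^n + \left(- \frac{5}{2} + \frac{33 \sqrt{41}}{82}\right)\left(- \frac{\sqrt{41}}{2} - \frac{5}{2}\right)^n.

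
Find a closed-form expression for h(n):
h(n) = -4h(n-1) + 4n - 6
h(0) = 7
First-order linear with linear forcing.
Homogeneous solution: h_h(n) = A·(-4)^n.
Try particular h_p(n) = pn + q. Substituting:
  pn + q = -4(p(n-1) + q) + 4n - 6.
Matching the n-coefficient: p = -4p + 4 ⇒ p = \frac{4}{5}.
Matching constants: q = 4p - 4q - 6 ⇒ q = - \frac{14}{25}.
General: h(n) = A·(-4)^n + \frac{4 n}{5} - \frac{14}{25}.
Apply h(0) = 7: A - \frac{14}{25} = 7 ⇒ A = \frac{189}{25}.
So h(n) = \frac{189 \left(-4\right)^{n}}{25} + \frac{4 n}{5} - \frac{14}{25}.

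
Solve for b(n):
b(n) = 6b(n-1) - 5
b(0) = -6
First-order linear non-homogeneous.
Homogeneous solution: b_h(n) = A·(6)^n.
Try constant particular solution b_p = K: K = 6K - 5 ⇒ K = 1.
General: b(n) = A·(6)^n + 1.
Apply b(0) = -6: A + 1 = -6 ⇒ A = -7.
So b(n) = 1 - 7 \cdot 6^{n}.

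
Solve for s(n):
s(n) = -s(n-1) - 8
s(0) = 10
First-order linear non-homogeneous.
Homogeneous solution: s_h(n) = A·(-1)^n.
Try constant particular solution s_p = K: K = -K - 8 ⇒ K = -4.
General: s(n) = A·(-1)^n - 4.
Apply s(0) = 10: A - 4 = 10 ⇒ A = 14.
So s(n) = 14 \left(-1\right)^{n} - 4.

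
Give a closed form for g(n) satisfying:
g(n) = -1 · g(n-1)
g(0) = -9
Pure geometric recurrence with ratio -1.
By induction g(n) = g(0) · (-1)^n = - 9 \left(-1\right)^{n}.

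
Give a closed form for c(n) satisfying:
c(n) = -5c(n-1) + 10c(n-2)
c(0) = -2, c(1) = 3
Characteristic equation: x² + 5x - 10 = 0.
Discriminant Δ = (-5)² + 4·(10) = 65.
Roots r₁,₂ = (-5 ± √65)/2, so r₁ = - \frac{5}{2} + \frac{\sqrt{65}}{2}, r₂ = - \frac{\sqrt{65}}{2} - \frac{5}{2}.
General solution: c(n) = A·r₁^n + B·r₂^n.
From the initial conditions, A + B = -2 and r₁A + r₂B = 3.
Since r₁ - r₂ = √65: A = (3 - (-2)r₂)/√65 = -1 - \frac{2 \sqrt{65}}{65}, and B = -2 - A = -1 + \frac{2 \sqrt{65}}{65}.
So c(n) = \left(-1 - \frac{2 \sqrt{65}}{65}\right)\left(- \frac{5}{2} + \frac{\sqrt{65}}{2}\right)^n + \left(-1 + \frac{2 \sqrt{65}}{65}\right)\left(- \frac{\sqrt{65}}{2} - \frac{5}{2}\right)^n.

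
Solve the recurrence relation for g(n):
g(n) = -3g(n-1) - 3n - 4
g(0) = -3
First-order linear with linear forcing.
Homogeneous solution: g_h(n) = A·(-3)^n.
Try particular g_p(n) = pn + q. Substituting:
  pn + q = -3(p(n-1) + q) - 3n - 4.
Matching the n-coefficient: p = -3p - 3 ⇒ p = - \frac{3}{4}.
Matching constants: q = 3p - 3q - 4 ⇒ q = - \frac{25}{16}.
General: g(n) = A·(-3)^n - \frac{3 n}{4} - \frac{25}{16}.
Apply g(0) = -3: A - \frac{25}{16} = -3 ⇒ A = - \frac{23}{16}.
So g(n) = - \frac{23 \left(-3\right)^{n}}{16} - \frac{3 n}{4} - \frac{25}{16}.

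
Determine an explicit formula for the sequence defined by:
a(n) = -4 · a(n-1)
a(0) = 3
Pure geometric recurrence with ratio -4.
By induction a(n) = a(0) · (-4)^n = 3 \left(-4\right)^{n}.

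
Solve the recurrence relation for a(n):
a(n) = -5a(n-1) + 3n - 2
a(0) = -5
First-order linear with linear forcing.
Homogeneous solution: a_h(n) = A·(-5)^n.
Try particular a_p(n) = pn + q. Substituting:
  pn + q = -5(p(n-1) + q) + 3n - 2.
Matching the n-coefficient: p = -5p + 3 ⇒ p = \frac{1}{2}.
Matching constants: q = 5p - 5q - 2 ⇒ q = \frac{1}{12}.
General: a(n) = A·(-5)^n + \frac{n}{2} + \frac{1}{12}.
Apply a(0) = -5: A + \frac{1}{12} = -5 ⇒ A = - \frac{61}{12}.
So a(n) = - \frac{61 \left(-5\right)^{n}}{12} + \frac{n}{2} + \frac{1}{12}.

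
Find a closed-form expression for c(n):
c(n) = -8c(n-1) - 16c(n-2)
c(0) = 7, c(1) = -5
Characteristic equation: x² + 8x + 16 = 0, which is (x - (-4))².
Repeated root r = -4.
General solution: c(n) = (A + Bn)·(-4)^n.
From c(0) = 7: A = 7.
From c(1) = -5: (A + B)·(-4) = -5 ⇒ B = - \frac{23}{4}.
So c(n) = \left(7 - \frac{23 n}{4}\right) \cdot (-4)^n.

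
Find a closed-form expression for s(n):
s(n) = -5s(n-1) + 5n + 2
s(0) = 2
First-order linear with linear forcing.
Homogeneous solution: s_h(n) = A·(-5)^n.
Try particular s_p(n) = pn + q. Substituting:
  pn + q = -5(p(n-1) + q) + 5n + 2.
Matching the n-coefficient: p = -5p + 5 ⇒ p = \frac{5}{6}.
Matching constants: q = 5p - 5q + 2 ⇒ q = \frac{37}{36}.
General: s(n) = A·(-5)^n + \frac{5 n}{6} + \frac{37}{36}.
Apply s(0) = 2: A + \frac{37}{36} = 2 ⇒ A = \frac{35}{36}.
So s(n) = \frac{35 \left(-5\right)^{n}}{36} + \frac{5 n}{6} + \frac{37}{36}.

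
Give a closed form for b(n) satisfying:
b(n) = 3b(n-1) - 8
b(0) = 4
First-order linear non-homogeneous.
Homogeneous solution: b_h(n) = A·(3)^n.
Try constant particular solution b_p = K: K = 3K - 8 ⇒ K = 4.
General: b(n) = A·(3)^n + 4.
Apply b(0) = 4: A + 4 = 4 ⇒ A = 0.
So b(n) = 4.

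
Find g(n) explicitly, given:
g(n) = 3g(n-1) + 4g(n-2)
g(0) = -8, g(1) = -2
Characteristic equation: x² - 3x - 4 = 0, which factors as (x - (4))(x - (-1)) = 0.
Roots r₁ = 4, r₂ = -1 (distinct).
General solution: g(n) = A·(4)^n + B·(-1)^n.
From g(0) = -8: A + B = -8.
From g(1) = -2: 4A - B = -2.
Solving: A = -2, B = -6.
So g(n) = - 6 \left(-1\right)^{n} - 2 \cdot 4^{n}.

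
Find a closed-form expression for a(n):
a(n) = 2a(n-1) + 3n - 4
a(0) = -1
First-order linear with linear forcing.
Homogeneous solution: a_h(n) = A·(2)^n.
Try particular a_p(n) = pn + q. Substituting:
  pn + q = 2(p(n-1) + q) + 3n - 4.
Matching the n-coefficient: p = 2p + 3 ⇒ p = -3.
Matching constants: q = -2p + 2q - 4 ⇒ q = -2.
General: a(n) = A·(2)^n - 3 n - 2.
Apply a(0) = -1: A - 2 = -1 ⇒ A = 1.
So a(n) = 2^{n} - 3 n - 2.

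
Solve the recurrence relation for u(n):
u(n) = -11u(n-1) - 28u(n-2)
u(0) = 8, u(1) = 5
Characteristic equation: x² + 11x + 28 = 0, which factors as (x - (-7))(x - (-4)) = 0.
Roots r₁ = -7, r₂ = -4 (distinct).
General solution: u(n) = A·(-7)^n + B·(-4)^n.
From u(0) = 8: A + B = 8.
From u(1) = 5: -7A - 4B = 5.
Solving: A = - \frac{37}{3}, B = \frac{61}{3}.
So u(n) = \frac{61 \left(-4\right)^{n}}{3} - \frac{37 \left(-7\right)^{n}}{3}.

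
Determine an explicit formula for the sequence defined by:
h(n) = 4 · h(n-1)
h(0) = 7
Pure geometric recurrence with ratio 4.
By induction h(n) = h(0) · (4)^n = 7 \cdot 4^{n}.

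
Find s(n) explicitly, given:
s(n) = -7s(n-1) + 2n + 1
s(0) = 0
First-order linear with linear forcing.
Homogeneous solution: s_h(n) = A·(-7)^n.
Try particular s_p(n) = pn + q. Substituting:
  pn + q = -7(p(n-1) + q) + 2n + 1.
Matching the n-coefficient: p = -7p + 2 ⇒ p = \frac{1}{4}.
Matching constants: q = 7p - 7q + 1 ⇒ q = \frac{11}{32}.
General: s(n) = A·(-7)^n + \frac{n}{4} + \frac{11}{32}.
Apply s(0) = 0: A + \frac{11}{32} = 0 ⇒ A = - \frac{11}{32}.
So s(n) = - \frac{11 \left(-7\right)^{n}}{32} + \frac{n}{4} + \frac{11}{32}.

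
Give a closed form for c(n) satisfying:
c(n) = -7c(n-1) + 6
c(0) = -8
First-order linear non-homogeneous.
Homogeneous solution: c_h(n) = A·(-7)^n.
Try constant particular solution c_p = K: K = -7K + 6 ⇒ K = \frac{3}{4}.
General: c(n) = A·(-7)^n + \frac{3}{4}.
Apply c(0) = -8: A + \frac{3}{4} = -8 ⇒ A = - \frac{35}{4}.
So c(n) = \frac{3}{4} - \frac{35 \left(-7\right)^{n}}{4}.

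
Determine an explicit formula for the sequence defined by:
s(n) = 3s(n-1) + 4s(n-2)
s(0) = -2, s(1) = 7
Characteristic equation: x² - 3x - 4 = 0, which factors as (x - (-1))(x - (4)) = 0.
Roots r₁ = -1, r₂ = 4 (distinct).
General solution: s(n) = A·(-1)^n + B·(4)^n.
From s(0) = -2: A + B = -2.
From s(1) = 7: -A + 4B = 7.
Solving: A = -3, B = 1.
So s(n) = - 3 \left(-1\right)^{n} + 4^{n}.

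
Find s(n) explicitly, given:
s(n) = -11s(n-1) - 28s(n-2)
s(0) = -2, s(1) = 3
Characteristic equation: x² + 11x + 28 = 0, which factors as (x - (-4))(x - (-7)) = 0.
Roots r₁ = -4, r₂ = -7 (distinct).
General solution: s(n) = A·(-4)^n + B·(-7)^n.
From s(0) = -2: A + B = -2.
From s(1) = 3: -4A - 7B = 3.
Solving: A = - \frac{11}{3}, B = \frac{5}{3}.
So s(n) = - \frac{11 \left(-4\right)^{n}}{3} + \frac{5 \left(-7\right)^{n}}{3}.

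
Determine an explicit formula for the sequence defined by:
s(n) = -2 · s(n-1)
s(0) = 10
Pure geometric recurrence with ratio -2.
By induction s(n) = s(0) · (-2)^n = 10 \left(-2\right)^{n}.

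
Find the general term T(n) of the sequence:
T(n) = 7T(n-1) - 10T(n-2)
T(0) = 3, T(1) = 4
Characteristic equation: x² - 7x + 10 = 0, which factors as (x - (5))(x - (2)) = 0.
Roots r₁ = 5, r₂ = 2 (distinct).
General solution: T(n) = A·(5)^n + B·(2)^n.
From T(0) = 3: A + B = 3.
From T(1) = 4: 5A + 2B = 4.
Solving: A = - \frac{2}{3}, B = \frac{11}{3}.
So T(n) = \frac{11 \cdot 2^{n}}{3} - \frac{2 \cdot 5^{n}}{3}.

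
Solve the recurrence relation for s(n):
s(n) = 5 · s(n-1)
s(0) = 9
Pure geometric recurrence with ratio 5.
By induction s(n) = s(0) · (5)^n = 9 \cdot 5^{n}.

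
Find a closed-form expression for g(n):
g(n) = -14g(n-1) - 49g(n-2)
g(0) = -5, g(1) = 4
Characteristic equation: x² + 14x + 49 = 0, which is (x - (-7))².
Repeated root r = -7.
General solution: g(n) = (A + Bn)·(-7)^n.
From g(0) = -5: A = -5.
From g(1) = 4: (A + B)·(-7) = 4 ⇒ B = \frac{31}{7}.
So g(n) = \left(\frac{31 n}{7} - 5\right) \cdot (-7)^n.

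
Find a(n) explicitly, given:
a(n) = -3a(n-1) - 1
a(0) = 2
First-order linear non-homogeneous.
Homogeneous solution: a_h(n) = A·(-3)^n.
Try constant particular solution a_p = K: K = -3K - 1 ⇒ K = - \frac{1}{4}.
General: a(n) = A·(-3)^n - \frac{1}{4}.
Apply a(0) = 2: A - \frac{1}{4} = 2 ⇒ A = \frac{9}{4}.
So a(n) = \frac{9 \left(-3\right)^{n}}{4} - \frac{1}{4}.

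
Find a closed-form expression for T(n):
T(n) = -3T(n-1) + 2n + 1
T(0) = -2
First-order linear with linear forcing.
Homogeneous solution: T_h(n) = A·(-3)^n.
Try particular T_p(n) = pn + q. Substituting:
  pn + q = -3(p(n-1) + q) + 2n + 1.
Matching the n-coefficient: p = -3p + 2 ⇒ p = \frac{1}{2}.
Matching constants: q = 3p - 3q + 1 ⇒ q = \frac{5}{8}.
General: T(n) = A·(-3)^n + \frac{n}{2} + \frac{5}{8}.
Apply T(0) = -2: A + \frac{5}{8} = -2 ⇒ A = - \frac{21}{8}.
So T(n) = - \frac{21 \left(-3\right)^{n}}{8} + \frac{n}{2} + \frac{5}{8}.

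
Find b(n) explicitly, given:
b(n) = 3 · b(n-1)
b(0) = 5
Pure geometric recurrence with ratio 3.
By induction b(n) = b(0) · (3)^n = 5 \cdot 3^{n}.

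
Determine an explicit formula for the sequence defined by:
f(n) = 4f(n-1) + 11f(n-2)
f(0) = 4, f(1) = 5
Characteristic equation: x² - 4x - 11 = 0.
Discriminant Δ = (4)² + 4·(11) = 60.
Roots r₁,₂ = (4 ± √60)/2, so r₁ = 2 + \sqrt{15}, r₂ = 2 - \sqrt{15}.
General solution: f(n) = A·r₁^n + B·r₂^n.
From the initial conditions, A + B = 4 and r₁A + r₂B = 5.
Since r₁ - r₂ = √60: A = (5 - (4)r₂)/√60 = 2 - \frac{\sqrt{15}}{10}, and B = 4 - A = \frac{\sqrt{15}}{10} + 2.
So f(n) = \left(2 - \frac{\sqrt{15}}{10}\right)\left(2 + \sqrt{15}\right)^n + \left(\frac{\sqrt{15}}{10} + 2\right)\left(2 - \sqrt{15}\right)^n.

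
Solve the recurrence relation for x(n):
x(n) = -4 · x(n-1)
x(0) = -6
Pure geometric recurrence with ratio -4.
By induction x(n) = x(0) · (-4)^n = - 6 \left(-4\right)^{n}.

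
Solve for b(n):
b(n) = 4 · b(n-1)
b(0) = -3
Pure geometric recurrence with ratio 4.
By induction b(n) = b(0) · (4)^n = - 3 \cdot 4^{n}.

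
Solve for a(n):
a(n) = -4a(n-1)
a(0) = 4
This is a homogeneous first-order recurrence with ratio -4.
By induction a(n) = a(0) · (-4)^n = 4 \left(-4\right)^{n}.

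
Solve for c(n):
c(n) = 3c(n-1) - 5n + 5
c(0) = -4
First-order linear with linear forcing.
Homogeneous solution: c_h(n) = A·(3)^n.
Try particular c_p(n) = pn + q. Substituting:
  pn + q = 3(p(n-1) + q) - 5n + 5.
Matching the n-coefficient: p = 3p - 5 ⇒ p = \frac{5}{2}.
Matching constants: q = -3p + 3q + 5 ⇒ q = \frac{5}{4}.
General: c(n) = A·(3)^n + \frac{5 n}{2} + \frac{5}{4}.
Apply c(0) = -4: A + \frac{5}{4} = -4 ⇒ A = - \frac{21}{4}.
So c(n) = - \frac{21 \cdot 3^{n}}{4} + \frac{5 n}{2} + \frac{5}{4}.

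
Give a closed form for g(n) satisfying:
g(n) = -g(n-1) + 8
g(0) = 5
First-order linear non-homogeneous.
Homogeneous solution: g_h(n) = A·(-1)^n.
Try constant particular solution g_p = K: K = -K + 8 ⇒ K = 4.
General: g(n) = A·(-1)^n + 4.
Apply g(0) = 5: A + 4 = 5 ⇒ A = 1.
So g(n) = \left(-1\right)^{n} + 4.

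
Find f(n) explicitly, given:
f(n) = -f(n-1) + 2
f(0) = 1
First-order linear non-homogeneous.
Homogeneous solution: f_h(n) = A·(-1)^n.
Try constant particular solution f_p = K: K = -K + 2 ⇒ K = 1.
General: f(n) = A·(-1)^n + 1.
Apply f(0) = 1: A + 1 = 1 ⇒ A = 0.
So f(n) = 1.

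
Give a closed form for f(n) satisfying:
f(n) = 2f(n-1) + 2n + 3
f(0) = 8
First-order linear with linear forcing.
Homogeneous solution: f_h(n) = A·(2)^n.
Try particular f_p(n) = pn + q. Substituting:
  pn + q = 2(p(n-1) + q) + 2n + 3.
Matching the n-coefficient: p = 2p + 2 ⇒ p = -2.
Matching constants: q = -2p + 2q + 3 ⇒ q = -7.
General: f(n) = A·(2)^n - 2 n - 7.
Apply f(0) = 8: A - 7 = 8 ⇒ A = 15.
So f(n) = 15 \cdot 2^{n} - 2 n - 7.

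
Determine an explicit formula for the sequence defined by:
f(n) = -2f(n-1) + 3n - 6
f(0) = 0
First-order linear with linear forcing.
Homogeneous solution: f_h(n) = A·(-2)^n.
Try particular f_p(n) = pn + q. Substituting:
  pn + q = -2(p(n-1) + q) + 3n - 6.
Matching the n-coefficient: p = -2p + 3 ⇒ p = 1.
Matching constants: q = 2p - 2q - 6 ⇒ q = - \frac{4}{3}.
General: f(n) = A·(-2)^n + n - \frac{4}{3}.
Apply f(0) = 0: A - \frac{4}{3} = 0 ⇒ A = \frac{4}{3}.
So f(n) = \frac{4 \left(-2\right)^{n}}{3} + n - \frac{4}{3}.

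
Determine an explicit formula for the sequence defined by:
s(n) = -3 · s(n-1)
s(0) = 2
Pure geometric recurrence with ratio -3.
By induction s(n) = s(0) · (-3)^n = 2 \left(-3\right)^{n}.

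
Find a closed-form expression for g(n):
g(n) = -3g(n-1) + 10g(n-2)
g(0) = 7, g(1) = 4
Characteristic equation: x² + 3x - 10 = 0, which factors as (x - (2))(x - (-5)) = 0.
Roots r₁ = 2, r₂ = -5 (distinct).
General solution: g(n) = A·(2)^n + B·(-5)^n.
From g(0) = 7: A + B = 7.
From g(1) = 4: 2A - 5B = 4.
Solving: A = \frac{39}{7}, B = \frac{10}{7}.
So g(n) = \frac{10 \left(-5\right)^{n}}{7} + \frac{39 \cdot 2^{n}}{7}.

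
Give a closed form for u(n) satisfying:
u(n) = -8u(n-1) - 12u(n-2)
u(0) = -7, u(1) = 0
Characteristic equation: x² + 8x + 12 = 0, which factors as (x - (-6))(x - (-2)) = 0.
Roots r₁ = -6, r₂ = -2 (distinct).
General solution: u(n) = A·(-6)^n + B·(-2)^n.
From u(0) = -7: A + B = -7.
From u(1) = 0: -6A - 2B = 0.
Solving: A = \frac{7}{2}, B = - \frac{21}{2}.
So u(n) = - \frac{21 \left(-2\right)^{n}}{2} + \frac{7 \left(-6\right)^{n}}{2}.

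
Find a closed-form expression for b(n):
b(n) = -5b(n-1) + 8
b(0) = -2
First-order linear non-homogeneous.
Homogeneous solution: b_h(n) = A·(-5)^n.
Try constant particular solution b_p = K: K = -5K + 8 ⇒ K = \frac{4}{3}.
General: b(n) = A·(-5)^n + \frac{4}{3}.
Apply b(0) = -2: A + \frac{4}{3} = -2 ⇒ A = - \frac{10}{3}.
So b(n) = \frac{4}{3} - \frac{10 \left(-5\right)^{n}}{3}.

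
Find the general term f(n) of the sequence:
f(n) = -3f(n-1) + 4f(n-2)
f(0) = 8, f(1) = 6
Characteristic equation: x² + 3x - 4 = 0, which factors as (x - (-4))(x - (1)) = 0.
Roots r₁ = -4, r₂ = 1 (distinct).
General solution: f(n) = A·(-4)^n + B·(1)^n.
From f(0) = 8: A + B = 8.
From f(1) = 6: -4A + B = 6.
Solving: A = \frac{2}{5}, B = \frac{38}{5}.
So f(n) = \frac{2 \left(-4\right)^{n}}{5} + \frac{38}{5}.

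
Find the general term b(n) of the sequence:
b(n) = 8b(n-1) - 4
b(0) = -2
First-order linear non-homogeneous.
Homogeneous solution: b_h(n) = A·(8)^n.
Try constant particular solution b_p = K: K = 8K - 4 ⇒ K = \frac{4}{7}.
General: b(n) = A·(8)^n + \frac{4}{7}.
Apply b(0) = -2: A + \frac{4}{7} = -2 ⇒ A = - \frac{18}{7}.
So b(n) = \frac{4}{7} - \frac{18 \cdot 8^{n}}{7}.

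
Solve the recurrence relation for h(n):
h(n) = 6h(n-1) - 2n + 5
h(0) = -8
First-order linear with linear forcing.
Homogeneous solution: h_h(n) = A·(6)^n.
Try particular h_p(n) = pn + q. Substituting:
  pn + q = 6(p(n-1) + q) - 2n + 5.
Matching the n-coefficient: p = 6p - 2 ⇒ p = \frac{2}{5}.
Matching constants: q = -6p + 6q + 5 ⇒ q = - \frac{13}{25}.
General: h(n) = A·(6)^n + \frac{2 n}{5} - \frac{13}{25}.
Apply h(0) = -8: A - \frac{13}{25} = -8 ⇒ A = - \frac{187}{25}.
So h(n) = - \frac{187 \cdot 6^{n}}{25} + \frac{2 n}{5} - \frac{13}{25}.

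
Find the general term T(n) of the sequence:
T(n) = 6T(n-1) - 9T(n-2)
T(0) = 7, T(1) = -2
Characteristic equation: x² - 6x + 9 = 0, which is (x - (3))².
Repeated root r = 3.
General solution: T(n) = (A + Bn)·(3)^n.
From T(0) = 7: A = 7.
From T(1) = -2: (A + B)·(3) = -2 ⇒ B = - \frac{23}{3}.
So T(n) = \left(7 - \frac{23 n}{3}\right) \cdot (3)^n.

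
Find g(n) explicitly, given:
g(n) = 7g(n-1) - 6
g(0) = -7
First-order linear non-homogeneous.
Homogeneous solution: g_h(n) = A·(7)^n.
Try constant particular solution g_p = K: K = 7K - 6 ⇒ K = 1.
General: g(n) = A·(7)^n + 1.
Apply g(0) = -7: A + 1 = -7 ⇒ A = -8.
So g(n) = 1 - 8 \cdot 7^{n}.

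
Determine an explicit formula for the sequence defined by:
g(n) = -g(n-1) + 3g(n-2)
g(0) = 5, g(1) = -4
Characteristic equation: x² + x - 3 = 0.
Discriminant Δ = (-1)² + 4·(3) = 13.
Roots r₁,₂ = (-1 ± √13)/2, so r₁ = - \frac{1}{2} + \frac{\sqrt{13}}{2}, r₂ = - \frac{\sqrt{13}}{2} - \frac{1}{2}.
General solution: g(n) = A·r₁^n + B·r₂^n.
From the initial conditions, A + B = 5 and r₁A + r₂B = -4.
Since r₁ - r₂ = √13: A = (-4 - (5)r₂)/√13 = \frac{5}{2} - \frac{3 \sqrt{13}}{26}, and B = 5 - A = \frac{3 \sqrt{13}}{26} + \frac{5}{2}.
So g(n) = \left(\frac{5}{2} - \frac{3 \sqrt{13}}{26}\right)\left(- \frac{1}{2} + \frac{\sqrt{13}}{2}\right)^n + \left(\frac{3 \sqrt{13}}{26} + \frac{5}{2}\right)\left(- \frac{\sqrt{13}}{2} - \frac{1}{2}\right)^n.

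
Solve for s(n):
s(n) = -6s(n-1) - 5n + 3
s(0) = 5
First-order linear with linear forcing.
Homogeneous solution: s_h(n) = A·(-6)^n.
Try particular s_p(n) = pn + q. Substituting:
  pn + q = -6(p(n-1) + q) - 5n + 3.
Matching the n-coefficient: p = -6p - 5 ⇒ p = - \frac{5}{7}.
Matching constants: q = 6p - 6q + 3 ⇒ q = - \frac{9}{49}.
General: s(n) = A·(-6)^n - \frac{5 n}{7} - \frac{9}{49}.
Apply s(0) = 5: A - \frac{9}{49} = 5 ⇒ A = \frac{254}{49}.
So s(n) = \frac{254 \left(-6\right)^{n}}{49} - \frac{5 n}{7} - \frac{9}{49}.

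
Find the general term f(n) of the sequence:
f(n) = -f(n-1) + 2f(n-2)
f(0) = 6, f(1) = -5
Characteristic equation: x² + x - 2 = 0, which factors as (x - (-2))(x - (1)) = 0.
Roots r₁ = -2, r₂ = 1 (distinct).
General solution: f(n) = A·(-2)^n + B·(1)^n.
From f(0) = 6: A + B = 6.
From f(1) = -5: -2A + B = -5.
Solving: A = \frac{11}{3}, B = \frac{7}{3}.
So f(n) = \frac{11 \left(-2\right)^{n}}{3} + \frac{7}{3}.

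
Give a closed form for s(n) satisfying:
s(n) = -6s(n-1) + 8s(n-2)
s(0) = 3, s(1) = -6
Characteristic equation: x² + 6x - 8 = 0.
Discriminant Δ = (-6)² + 4·(8) = 68.
Roots r₁,₂ = (-6 ± √68)/2, so r₁ = -3 + \sqrt{17}, r₂ = - \sqrt{17} - 3.
General solution: s(n) = A·r₁^n + B·r₂^n.
From the initial conditions, A + B = 3 and r₁A + r₂B = -6.
Since r₁ - r₂ = √68: A = (-6 - (3)r₂)/√68 = \frac{3 \sqrt{17}}{34} + \frac{3}{2}, and B = 3 - A = \frac{3}{2} - \frac{3 \sqrt{17}}{34}.
So s(n) = \left(\frac{3 \sqrt{17}}{34} + \frac{3}{2}\right)\left(-3 + \sqrt{17}\right)^n + \left(\frac{3}{2} - \frac{3 \sqrt{17}}{34}\right)\left(- \sqrt{17} - 3\right)^n.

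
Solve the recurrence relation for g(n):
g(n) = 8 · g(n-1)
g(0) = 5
Pure geometric recurrence with ratio 8.
By induction g(n) = g(0) · (8)^n = 5 \cdot 8^{n}.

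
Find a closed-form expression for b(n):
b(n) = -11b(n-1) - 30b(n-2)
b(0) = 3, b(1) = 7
Characteristic equation: x² + 11x + 30 = 0, which factors as (x - (-6))(x - (-5)) = 0.
Roots r₁ = -6, r₂ = -5 (distinct).
General solution: b(n) = A·(-6)^n + B·(-5)^n.
From b(0) = 3: A + B = 3.
From b(1) = 7: -6A - 5B = 7.
Solving: A = -22, B = 25.
So b(n) = 25 \left(-5\right)^{n} - 22 \left(-6\right)^{n}.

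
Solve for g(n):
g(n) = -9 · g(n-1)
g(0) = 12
Pure geometric recurrence with ratio -9.
By induction g(n) = g(0) · (-9)^n = 12 \left(-9\right)^{n}.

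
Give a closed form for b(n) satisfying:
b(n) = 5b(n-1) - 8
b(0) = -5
First-order linear non-homogeneous.
Homogeneous solution: b_h(n) = A·(5)^n.
Try constant particular solution b_p = K: K = 5K - 8 ⇒ K = 2.
General: b(n) = A·(5)^n + 2.
Apply b(0) = -5: A + 2 = -5 ⇒ A = -7.
So b(n) = 2 - 7 \cdot 5^{n}.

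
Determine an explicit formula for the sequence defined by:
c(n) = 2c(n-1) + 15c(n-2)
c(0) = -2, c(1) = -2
Characteristic equation: x² - 2x - 15 = 0, which factors as (x - (-3))(x - (5)) = 0.
Roots r₁ = -3, r₂ = 5 (distinct).
General solution: c(n) = A·(-3)^n + B·(5)^n.
From c(0) = -2: A + B = -2.
From c(1) = -2: -3A + 5B = -2.
Solving: A = -1, B = -1.
So c(n) = - \left(-3\right)^{n} - 5^{n}.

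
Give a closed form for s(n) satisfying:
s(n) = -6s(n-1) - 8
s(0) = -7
First-order linear non-homogeneous.
Homogeneous solution: s_h(n) = A·(-6)^n.
Try constant particular solution s_p = K: K = -6K - 8 ⇒ K = - \frac{8}{7}.
General: s(n) = A·(-6)^n - \frac{8}{7}.
Apply s(0) = -7: A - \frac{8}{7} = -7 ⇒ A = - \frac{41}{7}.
So s(n) = - \frac{41 \left(-6\right)^{n}}{7} - \frac{8}{7}.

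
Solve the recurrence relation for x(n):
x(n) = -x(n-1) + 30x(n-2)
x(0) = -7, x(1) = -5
Characteristic equation: x² + x - 30 = 0, which factors as (x - (5))(x - (-6)) = 0.
Roots r₁ = 5, r₂ = -6 (distinct).
General solution: x(n) = A·(5)^n + B·(-6)^n.
From x(0) = -7: A + B = -7.
From x(1) = -5: 5A - 6B = -5.
Solving: A = - \frac{47}{11}, B = - \frac{30}{11}.
So x(n) = - \frac{30 \left(-6\right)^{n}}{11} - \frac{47 \cdot 5^{n}}{11}.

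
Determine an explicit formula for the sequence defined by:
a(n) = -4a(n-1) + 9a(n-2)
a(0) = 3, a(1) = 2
Characteristic equation: x² + 4x - 9 = 0.
Discriminant Δ = (-4)² + 4·(9) = 52.
Roots r₁,₂ = (-4 ± √52)/2, so r₁ = -2 + \sqrt{13}, r₂ = - \sqrt{13} - 2.
General solution: a(n) = A·r₁^n + B·r₂^n.
From the initial conditions, A + B = 3 and r₁A + r₂B = 2.
Since r₁ - r₂ = √52: A = (2 - (3)r₂)/√52 = \frac{4 \sqrt{13}}{13} + \frac{3}{2}, and B = 3 - A = \frac{3}{2} - \frac{4 \sqrt{13}}{13}.
So a(n) = \left(\frac{4 \sqrt{13}}{13} + \frac{3}{2}\right)\left(-2 + \sqrt{13}\right)^n + \left(\frac{3}{2} - \frac{4 \sqrt{13}}{13}\right)\left(- \sqrt{13} - 2\right)^n.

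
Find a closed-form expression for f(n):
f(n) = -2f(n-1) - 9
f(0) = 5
First-order linear non-homogeneous.
Homogeneous solution: f_h(n) = A·(-2)^n.
Try constant particular solution f_p = K: K = -2K - 9 ⇒ K = -3.
General: f(n) = A·(-2)^n - 3.
Apply f(0) = 5: A - 3 = 5 ⇒ A = 8.
So f(n) = 8 \left(-2\right)^{n} - 3.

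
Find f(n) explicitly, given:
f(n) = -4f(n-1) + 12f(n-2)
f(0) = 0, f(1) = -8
Characteristic equation: x² + 4x - 12 = 0, which factors as (x - (-6))(x - (2)) = 0.
Roots r₁ = -6, r₂ = 2 (distinct).
General solution: f(n) = A·(-6)^n + B·(2)^n.
From f(0) = 0: A + B = 0.
From f(1) = -8: -6A + 2B = -8.
Solving: A = 1, B = -1.
So f(n) = \left(-6\right)^{n} - 2^{n}.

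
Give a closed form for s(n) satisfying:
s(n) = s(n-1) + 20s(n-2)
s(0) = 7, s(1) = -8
Characteristic equation: x² - x - 20 = 0, which factors as (x - (5))(x - (-4)) = 0.
Roots r₁ = 5, r₂ = -4 (distinct).
General solution: s(n) = A·(5)^n + B·(-4)^n.
From s(0) = 7: A + B = 7.
From s(1) = -8: 5A - 4B = -8.
Solving: A = \frac{20}{9}, B = \frac{43}{9}.
So s(n) = \frac{43 \left(-4\right)^{n}}{9} + \frac{20 \cdot 5^{n}}{9}.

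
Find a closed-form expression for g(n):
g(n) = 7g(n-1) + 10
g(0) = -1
First-order linear non-homogeneous.
Homogeneous solution: g_h(n) = A·(7)^n.
Try constant particular solution g_p = K: K = 7K + 10 ⇒ K = - \frac{5}{3}.
General: g(n) = A·(7)^n - \frac{5}{3}.
Apply g(0) = -1: A - \frac{5}{3} = -1 ⇒ A = \frac{2}{3}.
So g(n) = \frac{2 \cdot 7^{n}}{3} - \frac{5}{3}.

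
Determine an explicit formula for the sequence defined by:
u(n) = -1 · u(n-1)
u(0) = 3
Pure geometric recurrence with ratio -1.
By induction u(n) = u(0) · (-1)^n = 3 \left(-1\right)^{n}.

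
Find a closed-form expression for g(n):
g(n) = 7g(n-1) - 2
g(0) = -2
First-order linear non-homogeneous.
Homogeneous solution: g_h(n) = A·(7)^n.
Try constant particular solution g_p = K: K = 7K - 2 ⇒ K = \frac{1}{3}.
General: g(n) = A·(7)^n + \frac{1}{3}.
Apply g(0) = -2: A + \frac{1}{3} = -2 ⇒ A = - \frac{7}{3}.
So g(n) = \frac{1}{3} - \frac{7 \cdot 7^{n}}{3}.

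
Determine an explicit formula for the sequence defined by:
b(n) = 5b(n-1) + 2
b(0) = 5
First-order linear non-homogeneous.
Homogeneous solution: b_h(n) = A·(5)^n.
Try constant particular solution b_p = K: K = 5K + 2 ⇒ K = - \frac{1}{2}.
General: b(n) = A·(5)^n - \frac{1}{2}.
Apply b(0) = 5: A - \frac{1}{2} = 5 ⇒ A = \frac{11}{2}.
So b(n) = \frac{11 \cdot 5^{n}}{2} - \frac{1}{2}.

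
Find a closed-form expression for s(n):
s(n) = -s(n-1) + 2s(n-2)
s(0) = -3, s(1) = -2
Characteristic equation: x² + x - 2 = 0, which factors as (x - (1))(x - (-2)) = 0.
Roots r₁ = 1, r₂ = -2 (distinct).
General solution: s(n) = A·(1)^n + B·(-2)^n.
From s(0) = -3: A + B = -3.
From s(1) = -2: A - 2B = -2.
Solving: A = - \frac{8}{3}, B = - \frac{1}{3}.
So s(n) = - \frac{\left(-2\right)^{n}}{3} - \frac{8}{3}.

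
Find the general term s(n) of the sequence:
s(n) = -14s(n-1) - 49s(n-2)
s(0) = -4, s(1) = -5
Characteristic equation: x² + 14x + 49 = 0, which is (x - (-7))².
Repeated root r = -7.
General solution: s(n) = (A + Bn)·(-7)^n.
From s(0) = -4: A = -4.
From s(1) = -5: (A + B)·(-7) = -5 ⇒ B = \frac{33}{7}.
So s(n) = \left(\frac{33 n}{7} - 4\right) \cdot (-7)^n.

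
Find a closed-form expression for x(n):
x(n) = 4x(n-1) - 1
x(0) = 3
First-order linear non-homogeneous.
Homogeneous solution: x_h(n) = A·(4)^n.
Try constant particular solution x_p = K: K = 4K - 1 ⇒ K = \frac{1}{3}.
General: x(n) = A·(4)^n + \frac{1}{3}.
Apply x(0) = 3: A + \frac{1}{3} = 3 ⇒ A = \frac{8}{3}.
So x(n) = \frac{8 \cdot 4^{n}}{3} + \frac{1}{3}.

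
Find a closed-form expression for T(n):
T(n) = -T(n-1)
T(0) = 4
This is a homogeneous first-order recurrence with ratio -1.
By induction T(n) = T(0) · (-1)^n = 4 \left(-1\right)^{n}.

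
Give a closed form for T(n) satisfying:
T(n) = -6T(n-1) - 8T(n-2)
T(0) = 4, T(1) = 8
Characteristic equation: x² + 6x + 8 = 0, which factors as (x - (-4))(x - (-2)) = 0.
Roots r₁ = -4, r₂ = -2 (distinct).
General solution: T(n) = A·(-4)^n + B·(-2)^n.
From T(0) = 4: A + B = 4.
From T(1) = 8: -4A - 2B = 8.
Solving: A = -8, B = 12.
So T(n) = 12 \left(-2\right)^{n} - 8 \left(-4\right)^{n}.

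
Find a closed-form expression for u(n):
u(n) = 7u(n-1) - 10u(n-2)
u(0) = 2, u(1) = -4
Characteristic equation: x² - 7x + 10 = 0, which factors as (x - (2))(x - (5)) = 0.
Roots r₁ = 2, r₂ = 5 (distinct).
General solution: u(n) = A·(2)^n + B·(5)^n.
From u(0) = 2: A + B = 2.
From u(1) = -4: 2A + 5B = -4.
Solving: A = \frac{14}{3}, B = - \frac{8}{3}.
So u(n) = \frac{14 \cdot 2^{n}}{3} - \frac{8 \cdot 5^{n}}{3}.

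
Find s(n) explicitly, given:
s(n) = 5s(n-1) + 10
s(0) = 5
First-order linear non-homogeneous.
Homogeneous solution: s_h(n) = A·(5)^n.
Try constant particular solution s_p = K: K = 5K + 10 ⇒ K = - \frac{5}{2}.
General: s(n) = A·(5)^n - \frac{5}{2}.
Apply s(0) = 5: A - \frac{5}{2} = 5 ⇒ A = \frac{15}{2}.
So s(n) = \frac{15 \cdot 5^{n}}{2} - \frac{5}{2}.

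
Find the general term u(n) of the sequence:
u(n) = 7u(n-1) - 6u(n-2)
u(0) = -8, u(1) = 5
Characteristic equation: x² - 7x + 6 = 0, which factors as (x - (6))(x - (1)) = 0.
Roots r₁ = 6, r₂ = 1 (distinct).
General solution: u(n) = A·(6)^n + B·(1)^n.
From u(0) = -8: A + B = -8.
From u(1) = 5: 6A + B = 5.
Solving: A = \frac{13}{5}, B = - \frac{53}{5}.
So u(n) = \frac{13 \cdot 6^{n}}{5} - \frac{53}{5}.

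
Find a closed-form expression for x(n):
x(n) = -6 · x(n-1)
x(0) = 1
Pure geometric recurrence with ratio -6.
By induction x(n) = x(0) · (-6)^n = \left(-6\right)^{n}.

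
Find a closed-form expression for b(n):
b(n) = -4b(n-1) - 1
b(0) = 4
First-order linear non-homogeneous.
Homogeneous solution: b_h(n) = A·(-4)^n.
Try constant particular solution b_p = K: K = -4K - 1 ⇒ K = - \frac{1}{5}.
General: b(n) = A·(-4)^n - \frac{1}{5}.
Apply b(0) = 4: A - \frac{1}{5} = 4 ⇒ A = \frac{21}{5}.
So b(n) = \frac{21 \left(-4\right)^{n}}{5} - \frac{1}{5}.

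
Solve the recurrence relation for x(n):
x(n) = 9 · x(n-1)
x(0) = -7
Pure geometric recurrence with ratio 9.
By induction x(n) = x(0) · (9)^n = - 7 \cdot 9^{n}.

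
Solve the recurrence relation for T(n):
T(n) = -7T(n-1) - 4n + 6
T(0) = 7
First-order linear with linear forcing.
Homogeneous solution: T_h(n) = A·(-7)^n.
Try particular T_p(n) = pn + q. Substituting:
  pn + q = -7(p(n-1) + q) - 4n + 6.
Matching the n-coefficient: p = -7p - 4 ⇒ p = - \frac{1}{2}.
Matching constants: q = 7p - 7q + 6 ⇒ q = \frac{5}{16}.
General: T(n) = A·(-7)^n - \frac{n}{2} + \frac{5}{16}.
Apply T(0) = 7: A + \frac{5}{16} = 7 ⇒ A = \frac{107}{16}.
So T(n) = \frac{107 \left(-7\right)^{n}}{16} - \frac{n}{2} + \frac{5}{16}.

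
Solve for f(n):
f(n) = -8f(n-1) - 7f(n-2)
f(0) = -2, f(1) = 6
Characteristic equation: x² + 8x + 7 = 0, which factors as (x - (-7))(x - (-1)) = 0.
Roots r₁ = -7, r₂ = -1 (distinct).
General solution: f(n) = A·(-7)^n + B·(-1)^n.
From f(0) = -2: A + B = -2.
From f(1) = 6: -7A - B = 6.
Solving: A = - \frac{2}{3}, B = - \frac{4}{3}.
So f(n) = - \frac{4 \left(-1\right)^{n}}{3} - \frac{2 \left(-7\right)^{n}}{3}.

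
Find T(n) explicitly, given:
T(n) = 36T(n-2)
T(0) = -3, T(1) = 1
Characteristic equation: x² - 36 = 0, which factors as (x - (6))(x - (-6)) = 0.
Roots r₁ = 6, r₂ = -6 (distinct).
General solution: T(n) = A·(6)^n + B·(-6)^n.
From T(0) = -3: A + B = -3.
From T(1) = 1: 6A - 6B = 1.
Solving: A = - \frac{17}{12}, B = - \frac{19}{12}.
So T(n) = - \frac{19 \left(-6\right)^{n}}{12} - \frac{17 \cdot 6^{n}}{12}.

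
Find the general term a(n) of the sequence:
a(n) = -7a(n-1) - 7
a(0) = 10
First-order linear non-homogeneous.
Homogeneous solution: a_h(n) = A·(-7)^n.
Try constant particular solution a_p = K: K = -7K - 7 ⇒ K = - \frac{7}{8}.
General: a(n) = A·(-7)^n - \frac{7}{8}.
Apply a(0) = 10: A - \frac{7}{8} = 10 ⇒ A = \frac{87}{8}.
So a(n) = \frac{87 \left(-7\right)^{n}}{8} - \frac{7}{8}.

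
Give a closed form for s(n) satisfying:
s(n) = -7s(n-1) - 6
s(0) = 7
First-order linear non-homogeneous.
Homogeneous solution: s_h(n) = A·(-7)^n.
Try constant particular solution s_p = K: K = -7K - 6 ⇒ K = - \frac{3}{4}.
General: s(n) = A·(-7)^n - \frac{3}{4}.
Apply s(0) = 7: A - \frac{3}{4} = 7 ⇒ A = \frac{31}{4}.
So s(n) = \frac{31 \left(-7\right)^{n}}{4} - \frac{3}{4}.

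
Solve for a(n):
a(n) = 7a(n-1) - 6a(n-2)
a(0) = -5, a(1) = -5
Characteristic equation: x² - 7x + 6 = 0, which factors as (x - (6))(x - (1)) = 0.
Roots r₁ = 6, r₂ = 1 (distinct).
General solution: a(n) = A·(6)^n + B·(1)^n.
From a(0) = -5: A + B = -5.
From a(1) = -5: 6A + B = -5.
Solving: A = 0, B = -5.
So a(n) = -5.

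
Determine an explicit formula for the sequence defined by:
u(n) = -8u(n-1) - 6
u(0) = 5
First-order linear non-homogeneous.
Homogeneous solution: u_h(n) = A·(-8)^n.
Try constant particular solution u_p = K: K = -8K - 6 ⇒ K = - \frac{2}{3}.
General: u(n) = A·(-8)^n - \frac{2}{3}.
Apply u(0) = 5: A - \frac{2}{3} = 5 ⇒ A = \frac{17}{3}.
So u(n) = \frac{17 \left(-8\right)^{n}}{3} - \frac{2}{3}.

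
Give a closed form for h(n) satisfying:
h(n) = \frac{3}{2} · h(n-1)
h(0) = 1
Pure geometric recurrence with ratio \frac{3}{2}.
By induction h(n) = h(0) · (\frac{3}{2})^n = \left(\frac{3}{2}\right)^{n}.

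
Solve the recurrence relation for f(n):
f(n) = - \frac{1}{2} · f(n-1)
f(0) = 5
Pure geometric recurrence with ratio - \frac{1}{2}.
By induction f(n) = f(0) · (- \frac{1}{2})^n = 5 \left(- \frac{1}{2}\right)^{n}.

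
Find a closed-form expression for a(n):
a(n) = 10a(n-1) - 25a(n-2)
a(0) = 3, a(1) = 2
Characteristic equation: x² - 10x + 25 = 0, which is (x - (5))².
Repeated root r = 5.
General solution: a(n) = (A + Bn)·(5)^n.
From a(0) = 3: A = 3.
From a(1) = 2: (A + B)·(5) = 2 ⇒ B = - \frac{13}{5}.
So a(n) = \left(3 - \frac{13 n}{5}\right) \cdot (5)^n.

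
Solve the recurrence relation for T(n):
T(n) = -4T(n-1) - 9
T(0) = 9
First-order linear non-homogeneous.
Homogeneous solution: T_h(n) = A·(-4)^n.
Try constant particular solution T_p = K: K = -4K - 9 ⇒ K = - \frac{9}{5}.
General: T(n) = A·(-4)^n - \frac{9}{5}.
Apply T(0) = 9: A - \frac{9}{5} = 9 ⇒ A = \frac{54}{5}.
So T(n) = \frac{54 \left(-4\right)^{n}}{5} - \frac{9}{5}.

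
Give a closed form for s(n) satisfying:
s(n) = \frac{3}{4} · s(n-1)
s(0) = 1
Pure geometric recurrence with ratio \frac{3}{4}.
By induction s(n) = s(0) · (\frac{3}{4})^n = \left(\frac{3}{4}\right)^{n}.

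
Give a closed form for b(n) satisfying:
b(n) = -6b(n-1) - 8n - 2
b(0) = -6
First-order linear with linear forcing.
Homogeneous solution: b_h(n) = A·(-6)^n.
Try particular b_p(n) = pn + q. Substituting:
  pn + q = -6(p(n-1) + q) - 8n - 2.
Matching the n-coefficient: p = -6p - 8 ⇒ p = - \frac{8}{7}.
Matching constants: q = 6p - 6q - 2 ⇒ q = - \frac{62}{49}.
General: b(n) = A·(-6)^n - \frac{8 n}{7} - \frac{62}{49}.
Apply b(0) = -6: A - \frac{62}{49} = -6 ⇒ A = - \frac{232}{49}.
So b(n) = - \frac{232 \left(-6\right)^{n}}{49} - \frac{8 n}{7} - \frac{62}{49}.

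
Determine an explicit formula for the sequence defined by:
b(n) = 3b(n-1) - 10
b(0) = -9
First-order linear non-homogeneous.
Homogeneous solution: b_h(n) = A·(3)^n.
Try constant particular solution b_p = K: K = 3K - 10 ⇒ K = 5.
General: b(n) = A·(3)^n + 5.
Apply b(0) = -9: A + 5 = -9 ⇒ A = -14.
So b(n) = 5 - 14 \cdot 3^{n}.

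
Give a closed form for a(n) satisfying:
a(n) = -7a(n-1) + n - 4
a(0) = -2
First-order linear with linear forcing.
Homogeneous solution: a_h(n) = A·(-7)^n.
Try particular a_p(n) = pn + q. Substituting:
  pn + q = -7(p(n-1) + q) + n - 4.
Matching the n-coefficient: p = -7p + 1 ⇒ p = \frac{1}{8}.
Matching constants: q = 7p - 7q - 4 ⇒ q = - \frac{25}{64}.
General: a(n) = A·(-7)^n + \frac{n}{8} - \frac{25}{64}.
Apply a(0) = -2: A - \frac{25}{64} = -2 ⇒ A = - \frac{103}{64}.
So a(n) = - \frac{103 \left(-7\right)^{n}}{64} + \frac{n}{8} - \frac{25}{64}.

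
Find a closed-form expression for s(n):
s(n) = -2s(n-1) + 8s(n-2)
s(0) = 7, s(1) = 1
Characteristic equation: x² + 2x - 8 = 0, which factors as (x - (2))(x - (-4)) = 0.
Roots r₁ = 2, r₂ = -4 (distinct).
General solution: s(n) = A·(2)^n + B·(-4)^n.
From s(0) = 7: A + B = 7.
From s(1) = 1: 2A - 4B = 1.
Solving: A = \frac{29}{6}, B = \frac{13}{6}.
So s(n) = \frac{13 \left(-4\right)^{n}}{6} + \frac{29 \cdot 2^{n}}{6}.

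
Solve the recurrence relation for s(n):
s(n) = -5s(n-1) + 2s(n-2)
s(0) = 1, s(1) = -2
Characteristic equation: x² + 5x - 2 = 0.
Discriminant Δ = (-5)² + 4·(2) = 33.
Roots r₁,₂ = (-5 ± √33)/2, so r₁ = - \frac{5}{2} + \frac{\sqrt{33}}{2}, r₂ = - \frac{\sqrt{33}}{2} - \frac{5}{2}.
General solution: s(n) = A·r₁^n + B·r₂^n.
From the initial conditions, A + B = 1 and r₁A + r₂B = -2.
Since r₁ - r₂ = √33: A = (-2 - (1)r₂)/√33 = \frac{\sqrt{33}}{66} + \frac{1}{2}, and B = 1 - A = \frac{1}{2} - \frac{\sqrt{33}}{66}.
So s(n) = \left(\frac{\sqrt{33}}{66} + \frac{1}{2}\right)\left(- \frac{5}{2} + \frac{\sqrt{33}}{2}\right)^n + \left(\frac{1}{2} - \frac{\sqrt{33}}{66}\right)\left(- \frac{\sqrt{33}}{2} - \frac{5}{2}\right)^n.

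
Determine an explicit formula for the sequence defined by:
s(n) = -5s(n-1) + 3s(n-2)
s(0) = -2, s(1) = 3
Characteristic equation: x² + 5x - 3 = 0.
Discriminant Δ = (-5)² + 4·(3) = 37.
Roots r₁,₂ = (-5 ± √37)/2, so r₁ = - \frac{5}{2} + \frac{\sqrt{37}}{2}, r₂ = - \frac{\sqrt{37}}{2} - \frac{5}{2}.
General solution: s(n) = A·r₁^n + B·r₂^n.
From the initial conditions, A + B = -2 and r₁A + r₂B = 3.
Since r₁ - r₂ = √37: A = (3 - (-2)r₂)/√37 = -1 - \frac{2 \sqrt{37}}{37}, and B = -2 - A = -1 + \frac{2 \sqrt{37}}{37}.
So s(n) = \left(-1 - \frac{2 \sqrt{37}}{37}\right)\left(- \frac{5}{2} + \frac{\sqrt{37}}{2}\right)^n + \left(-1 + \frac{2 \sqrt{37}}{37}\right)\left(- \frac{\sqrt{37}}{2} - \frac{5}{2}\right)^n.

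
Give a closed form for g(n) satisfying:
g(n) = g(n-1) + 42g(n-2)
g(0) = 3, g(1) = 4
Characteristic equation: x² - x - 42 = 0, which factors as (x - (7))(x - (-6)) = 0.
Roots r₁ = 7, r₂ = -6 (distinct).
General solution: g(n) = A·(7)^n + B·(-6)^n.
From g(0) = 3: A + B = 3.
From g(1) = 4: 7A - 6B = 4.
Solving: A = \frac{22}{13}, B = \frac{17}{13}.
So g(n) = \frac{17 \left(-6\right)^{n}}{13} + \frac{22 \cdot 7^{n}}{13}.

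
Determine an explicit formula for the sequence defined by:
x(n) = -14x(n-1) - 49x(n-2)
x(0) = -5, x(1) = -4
Characteristic equation: x² + 14x + 49 = 0, which is (x - (-7))².
Repeated root r = -7.
General solution: x(n) = (A + Bn)·(-7)^n.
From x(0) = -5: A = -5.
From x(1) = -4: (A + B)·(-7) = -4 ⇒ B = \frac{39}{7}.
So x(n) = \left(\frac{39 n}{7} - 5\right) \cdot (-7)^n.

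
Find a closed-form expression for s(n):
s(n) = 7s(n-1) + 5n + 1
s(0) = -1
First-order linear with linear forcing.
Homogeneous solution: s_h(n) = A·(7)^n.
Try particular s_p(n) = pn + q. Substituting:
  pn + q = 7(p(n-1) + q) + 5n + 1.
Matching the n-coefficient: p = 7p + 5 ⇒ p = - \frac{5}{6}.
Matching constants: q = -7p + 7q + 1 ⇒ q = - \frac{41}{36}.
General: s(n) = A·(7)^n - \frac{5 n}{6} - \frac{41}{36}.
Apply s(0) = -1: A - \frac{41}{36} = -1 ⇒ A = \frac{5}{36}.
So s(n) = \frac{5 \cdot 7^{n}}{36} - \frac{5 n}{6} - \frac{41}{36}.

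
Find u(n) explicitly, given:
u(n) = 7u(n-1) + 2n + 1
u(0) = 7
First-order linear with linear forcing.
Homogeneous solution: u_h(n) = A·(7)^n.
Try particular u_p(n) = pn + q. Substituting:
  pn + q = 7(p(n-1) + q) + 2n + 1.
Matching the n-coefficient: p = 7p + 2 ⇒ p = - \frac{1}{3}.
Matching constants: q = -7p + 7q + 1 ⇒ q = - \frac{5}{9}.
General: u(n) = A·(7)^n - \frac{n}{3} - \frac{5}{9}.
Apply u(0) = 7: A - \frac{5}{9} = 7 ⇒ A = \frac{68}{9}.
So u(n) = \frac{68 \cdot 7^{n}}{9} - \frac{n}{3} - \frac{5}{9}.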